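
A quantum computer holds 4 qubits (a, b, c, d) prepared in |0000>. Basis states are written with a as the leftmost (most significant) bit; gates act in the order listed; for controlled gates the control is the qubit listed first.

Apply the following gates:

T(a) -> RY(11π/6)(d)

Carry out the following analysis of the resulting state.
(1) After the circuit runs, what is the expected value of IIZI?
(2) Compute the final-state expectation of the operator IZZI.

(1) The expectation value of IIZI is 1.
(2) The expectation value of IZZI is 1.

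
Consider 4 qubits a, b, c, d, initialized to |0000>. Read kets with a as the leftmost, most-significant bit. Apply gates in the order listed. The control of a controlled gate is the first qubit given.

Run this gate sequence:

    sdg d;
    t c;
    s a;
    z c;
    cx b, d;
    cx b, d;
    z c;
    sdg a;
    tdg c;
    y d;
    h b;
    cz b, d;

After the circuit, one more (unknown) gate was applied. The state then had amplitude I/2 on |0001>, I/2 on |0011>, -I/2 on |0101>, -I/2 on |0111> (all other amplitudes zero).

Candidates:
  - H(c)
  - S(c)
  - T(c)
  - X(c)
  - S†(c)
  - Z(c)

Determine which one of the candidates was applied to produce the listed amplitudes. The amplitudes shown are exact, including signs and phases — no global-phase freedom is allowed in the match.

The unique candidate consistent with the amplitudes is H(c).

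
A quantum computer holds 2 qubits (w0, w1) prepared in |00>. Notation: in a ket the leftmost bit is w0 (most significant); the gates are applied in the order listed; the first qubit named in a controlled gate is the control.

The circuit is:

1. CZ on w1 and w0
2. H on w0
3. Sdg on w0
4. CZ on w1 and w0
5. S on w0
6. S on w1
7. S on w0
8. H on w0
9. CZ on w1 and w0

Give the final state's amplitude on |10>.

The amplitude on |10> is 1/2 - I/2.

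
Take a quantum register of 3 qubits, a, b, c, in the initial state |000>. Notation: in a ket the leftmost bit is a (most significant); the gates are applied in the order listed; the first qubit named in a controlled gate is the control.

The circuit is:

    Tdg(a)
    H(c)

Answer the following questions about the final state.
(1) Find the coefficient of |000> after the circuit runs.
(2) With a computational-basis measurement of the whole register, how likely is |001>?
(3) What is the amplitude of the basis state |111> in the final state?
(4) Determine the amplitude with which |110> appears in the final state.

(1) The amplitude on |000> is sqrt(2)/2.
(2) The probability of measuring |001> is 1/2.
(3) The amplitude on |111> is 0.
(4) |110> carries amplitude 0 in the final state.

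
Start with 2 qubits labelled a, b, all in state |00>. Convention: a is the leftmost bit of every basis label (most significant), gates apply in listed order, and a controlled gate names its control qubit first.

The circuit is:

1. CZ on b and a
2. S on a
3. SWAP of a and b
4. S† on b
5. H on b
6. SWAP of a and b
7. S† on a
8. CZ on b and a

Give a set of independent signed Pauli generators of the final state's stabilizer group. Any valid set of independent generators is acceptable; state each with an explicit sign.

The stabilizer group can be generated by -YI, +IZ, among other valid generating sets.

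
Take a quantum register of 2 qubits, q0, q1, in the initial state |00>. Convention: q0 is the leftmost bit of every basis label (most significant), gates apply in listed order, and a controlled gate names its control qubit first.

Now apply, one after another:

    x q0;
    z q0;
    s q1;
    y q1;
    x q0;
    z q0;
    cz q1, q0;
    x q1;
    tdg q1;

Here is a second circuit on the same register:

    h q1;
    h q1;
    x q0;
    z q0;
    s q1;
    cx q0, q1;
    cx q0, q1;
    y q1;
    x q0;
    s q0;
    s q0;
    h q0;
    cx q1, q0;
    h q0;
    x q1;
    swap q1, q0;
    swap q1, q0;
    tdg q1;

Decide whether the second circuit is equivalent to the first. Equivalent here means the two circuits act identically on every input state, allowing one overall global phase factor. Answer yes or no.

Yes — the two circuits implement the same unitary up to a global phase.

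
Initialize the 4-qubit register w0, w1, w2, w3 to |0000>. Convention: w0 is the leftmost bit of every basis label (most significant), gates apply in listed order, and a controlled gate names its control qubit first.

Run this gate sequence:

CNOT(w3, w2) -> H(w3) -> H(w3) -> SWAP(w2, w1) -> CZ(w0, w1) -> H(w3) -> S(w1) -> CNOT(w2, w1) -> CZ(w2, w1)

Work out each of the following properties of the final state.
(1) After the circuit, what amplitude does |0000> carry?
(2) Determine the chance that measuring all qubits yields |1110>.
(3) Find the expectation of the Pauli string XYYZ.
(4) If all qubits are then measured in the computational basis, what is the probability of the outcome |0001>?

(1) The amplitude on |0000> is sqrt(2)/2. Key observation: gates 2-3 undo each other exactly, leaving only the rest of the circuit to track.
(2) The probability of measuring |1110> is 0.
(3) The observable XYYZ averages to 0.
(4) The probability of measuring |0001> is 1/2.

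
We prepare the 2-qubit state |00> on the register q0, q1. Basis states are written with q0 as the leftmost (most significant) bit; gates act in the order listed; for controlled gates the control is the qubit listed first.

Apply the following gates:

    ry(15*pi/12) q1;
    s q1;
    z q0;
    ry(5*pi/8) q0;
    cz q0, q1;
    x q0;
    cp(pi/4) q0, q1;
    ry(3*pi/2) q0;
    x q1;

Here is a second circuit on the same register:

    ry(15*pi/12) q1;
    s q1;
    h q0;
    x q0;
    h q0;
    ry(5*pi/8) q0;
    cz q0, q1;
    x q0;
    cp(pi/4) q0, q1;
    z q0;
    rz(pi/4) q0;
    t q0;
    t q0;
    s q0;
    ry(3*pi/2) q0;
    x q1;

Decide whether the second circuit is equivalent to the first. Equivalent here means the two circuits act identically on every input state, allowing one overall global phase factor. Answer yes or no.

No, they are not equivalent — no single phase factor reconciles the two unitaries.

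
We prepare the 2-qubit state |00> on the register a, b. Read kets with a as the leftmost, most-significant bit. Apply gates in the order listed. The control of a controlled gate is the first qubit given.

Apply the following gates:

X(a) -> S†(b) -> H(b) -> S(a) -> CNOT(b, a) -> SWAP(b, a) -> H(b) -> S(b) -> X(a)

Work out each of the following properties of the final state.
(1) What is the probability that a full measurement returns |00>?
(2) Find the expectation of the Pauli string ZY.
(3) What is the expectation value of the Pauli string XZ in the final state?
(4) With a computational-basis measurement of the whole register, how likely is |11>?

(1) A full measurement returns |00> with probability 1/4.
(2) In the final state, ZY has expectation 1.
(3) The observable XZ averages to 1.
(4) The probability of measuring |11> is 1/4.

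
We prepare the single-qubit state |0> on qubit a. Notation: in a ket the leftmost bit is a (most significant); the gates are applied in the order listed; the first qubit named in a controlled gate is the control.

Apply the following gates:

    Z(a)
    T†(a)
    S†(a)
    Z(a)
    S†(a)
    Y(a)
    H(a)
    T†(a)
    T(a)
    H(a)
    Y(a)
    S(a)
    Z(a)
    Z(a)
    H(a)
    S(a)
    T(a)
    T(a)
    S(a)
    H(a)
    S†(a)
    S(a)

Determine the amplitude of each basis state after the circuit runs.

The final amplitudes are 1/2 - I/2 on |0>, 1/2 + I/2 on |1>. Key observation: gates 5-12 undo each other exactly, leaving only the rest of the circuit to track.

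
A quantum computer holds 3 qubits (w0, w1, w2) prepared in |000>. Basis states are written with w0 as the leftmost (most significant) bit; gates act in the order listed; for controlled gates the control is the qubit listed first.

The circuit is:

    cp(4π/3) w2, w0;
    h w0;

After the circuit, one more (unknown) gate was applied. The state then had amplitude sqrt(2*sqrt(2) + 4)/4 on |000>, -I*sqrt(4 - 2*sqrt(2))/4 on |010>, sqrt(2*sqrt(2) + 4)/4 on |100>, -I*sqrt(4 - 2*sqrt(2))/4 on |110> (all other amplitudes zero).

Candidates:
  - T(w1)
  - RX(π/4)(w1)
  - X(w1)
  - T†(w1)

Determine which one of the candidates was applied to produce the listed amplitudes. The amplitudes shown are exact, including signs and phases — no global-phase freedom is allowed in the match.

The unique candidate consistent with the amplitudes is RX(π/4)(w1).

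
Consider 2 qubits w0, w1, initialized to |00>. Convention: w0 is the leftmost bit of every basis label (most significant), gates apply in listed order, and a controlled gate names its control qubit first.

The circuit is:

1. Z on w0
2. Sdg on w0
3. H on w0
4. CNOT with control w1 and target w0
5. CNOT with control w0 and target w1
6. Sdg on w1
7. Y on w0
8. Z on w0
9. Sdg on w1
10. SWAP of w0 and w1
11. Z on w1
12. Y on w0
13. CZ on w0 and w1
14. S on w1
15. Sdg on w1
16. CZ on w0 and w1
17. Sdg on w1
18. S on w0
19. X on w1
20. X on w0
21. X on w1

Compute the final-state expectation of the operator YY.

The expectation value of YY is -1.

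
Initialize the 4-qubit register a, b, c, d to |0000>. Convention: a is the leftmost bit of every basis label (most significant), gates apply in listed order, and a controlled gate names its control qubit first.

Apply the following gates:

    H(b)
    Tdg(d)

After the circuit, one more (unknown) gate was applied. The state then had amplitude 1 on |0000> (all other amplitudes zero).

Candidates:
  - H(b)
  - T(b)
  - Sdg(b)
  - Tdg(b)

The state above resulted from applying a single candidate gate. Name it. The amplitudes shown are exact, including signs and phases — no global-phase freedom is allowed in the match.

The applied gate was H(b).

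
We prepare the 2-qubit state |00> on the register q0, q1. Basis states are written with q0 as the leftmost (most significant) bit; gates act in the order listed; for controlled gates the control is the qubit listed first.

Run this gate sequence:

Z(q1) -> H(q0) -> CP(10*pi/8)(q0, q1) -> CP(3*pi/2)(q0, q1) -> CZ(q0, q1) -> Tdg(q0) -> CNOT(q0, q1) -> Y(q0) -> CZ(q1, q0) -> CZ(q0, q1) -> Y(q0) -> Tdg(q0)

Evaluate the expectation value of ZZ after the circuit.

The expectation value of ZZ is 1.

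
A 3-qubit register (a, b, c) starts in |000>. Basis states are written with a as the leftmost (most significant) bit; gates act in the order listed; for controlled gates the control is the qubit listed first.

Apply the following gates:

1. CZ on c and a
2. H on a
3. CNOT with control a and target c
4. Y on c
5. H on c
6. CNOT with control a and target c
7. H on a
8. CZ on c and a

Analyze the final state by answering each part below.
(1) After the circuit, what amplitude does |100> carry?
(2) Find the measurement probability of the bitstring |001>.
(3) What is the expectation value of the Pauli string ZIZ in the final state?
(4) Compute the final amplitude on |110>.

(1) |100> carries amplitude sqrt(2)*I/2 in the final state.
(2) The probability of measuring |001> is 1/2.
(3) In the final state, ZIZ has expectation -1.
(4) The amplitude on |110> is 0.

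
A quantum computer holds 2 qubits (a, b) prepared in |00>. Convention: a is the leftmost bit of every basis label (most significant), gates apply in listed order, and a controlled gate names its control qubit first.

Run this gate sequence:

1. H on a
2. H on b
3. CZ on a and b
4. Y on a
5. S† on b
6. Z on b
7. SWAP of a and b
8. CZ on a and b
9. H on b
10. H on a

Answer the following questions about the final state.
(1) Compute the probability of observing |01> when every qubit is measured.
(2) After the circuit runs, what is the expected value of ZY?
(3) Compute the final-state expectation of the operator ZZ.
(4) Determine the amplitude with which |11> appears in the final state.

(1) A full measurement returns |01> with probability 1/2.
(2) In the final state, ZY has expectation 0.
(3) The observable ZZ averages to 0.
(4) The amplitude on |11> is 1/2 - I/2.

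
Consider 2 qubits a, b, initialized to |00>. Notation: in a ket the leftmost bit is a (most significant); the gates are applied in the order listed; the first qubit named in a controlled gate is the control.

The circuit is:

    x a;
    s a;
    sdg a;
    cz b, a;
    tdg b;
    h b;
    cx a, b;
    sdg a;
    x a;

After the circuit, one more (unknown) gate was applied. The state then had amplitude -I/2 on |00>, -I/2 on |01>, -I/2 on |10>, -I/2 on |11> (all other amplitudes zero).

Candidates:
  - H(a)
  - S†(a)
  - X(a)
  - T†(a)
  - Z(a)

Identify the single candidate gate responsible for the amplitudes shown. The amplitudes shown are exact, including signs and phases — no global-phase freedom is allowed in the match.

It was H(a) that produced the state shown.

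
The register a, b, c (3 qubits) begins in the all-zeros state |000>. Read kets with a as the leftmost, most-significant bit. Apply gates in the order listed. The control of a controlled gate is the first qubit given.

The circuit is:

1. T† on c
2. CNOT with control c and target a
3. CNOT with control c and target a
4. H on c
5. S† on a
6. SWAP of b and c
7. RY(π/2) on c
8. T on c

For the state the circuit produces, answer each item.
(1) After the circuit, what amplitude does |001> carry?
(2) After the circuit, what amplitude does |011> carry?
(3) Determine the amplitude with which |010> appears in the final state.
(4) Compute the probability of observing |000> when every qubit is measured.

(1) The final state's coefficient on |001> equals exp(I*pi/4)/2. Key observation: the block from step 2 through step 3 cancels to the identity and can be dropped.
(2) The final state's coefficient on |011> equals exp(I*pi/4)/2.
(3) |010> carries amplitude 1/2 in the final state.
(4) Outcome |000> occurs with probability 1/4.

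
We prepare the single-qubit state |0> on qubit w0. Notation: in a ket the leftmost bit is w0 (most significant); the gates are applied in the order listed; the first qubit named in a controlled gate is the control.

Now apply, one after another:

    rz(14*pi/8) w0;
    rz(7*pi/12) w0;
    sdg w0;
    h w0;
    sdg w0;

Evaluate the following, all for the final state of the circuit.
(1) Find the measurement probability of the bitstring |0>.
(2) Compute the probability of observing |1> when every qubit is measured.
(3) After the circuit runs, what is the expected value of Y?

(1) The probability of measuring |0> is 1/2.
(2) A full measurement returns |1> with probability 1/2.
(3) In the final state, Y has expectation -1.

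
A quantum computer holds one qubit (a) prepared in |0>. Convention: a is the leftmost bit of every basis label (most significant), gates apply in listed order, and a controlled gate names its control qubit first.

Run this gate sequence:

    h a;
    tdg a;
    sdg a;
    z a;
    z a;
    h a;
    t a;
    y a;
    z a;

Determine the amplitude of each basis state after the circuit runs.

The resulting statevector has amplitude 1/2 - exp(3*I*pi/4)/2 on |0>, -I/2 + exp(3*I*pi/4)/2 on |1>.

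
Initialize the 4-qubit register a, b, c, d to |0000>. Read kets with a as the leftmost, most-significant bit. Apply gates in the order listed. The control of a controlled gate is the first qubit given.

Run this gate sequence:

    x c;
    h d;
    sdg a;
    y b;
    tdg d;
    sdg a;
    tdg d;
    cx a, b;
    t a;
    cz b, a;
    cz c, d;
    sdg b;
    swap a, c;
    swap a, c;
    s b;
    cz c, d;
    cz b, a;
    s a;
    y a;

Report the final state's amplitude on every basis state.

The final amplitudes are -sqrt(2)/2 on |1110>, sqrt(2)*I/2 on |1111>, and 0 on every other basis state. Key observation: the block from step 10 through step 17 cancels to the identity and can be dropped.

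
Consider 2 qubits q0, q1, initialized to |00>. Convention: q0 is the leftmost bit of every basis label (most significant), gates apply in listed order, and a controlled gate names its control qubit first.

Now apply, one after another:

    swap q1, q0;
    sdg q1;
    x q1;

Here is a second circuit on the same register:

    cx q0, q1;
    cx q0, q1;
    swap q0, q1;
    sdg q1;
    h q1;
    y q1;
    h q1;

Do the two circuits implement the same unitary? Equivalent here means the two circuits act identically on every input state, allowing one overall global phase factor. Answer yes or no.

No: there is an input state on which the two circuits produce genuinely different outputs (not merely differing by a phase).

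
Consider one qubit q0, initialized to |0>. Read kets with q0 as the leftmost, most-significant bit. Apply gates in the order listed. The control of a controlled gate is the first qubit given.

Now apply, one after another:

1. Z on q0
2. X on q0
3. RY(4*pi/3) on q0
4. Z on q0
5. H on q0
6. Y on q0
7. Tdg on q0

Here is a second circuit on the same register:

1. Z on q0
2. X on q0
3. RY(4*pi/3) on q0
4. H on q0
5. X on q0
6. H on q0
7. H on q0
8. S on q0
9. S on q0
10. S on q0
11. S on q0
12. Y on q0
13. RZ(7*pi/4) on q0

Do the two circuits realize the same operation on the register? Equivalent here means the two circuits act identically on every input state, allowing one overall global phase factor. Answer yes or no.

Yes: on every input state the two circuits agree up to one overall phase factor.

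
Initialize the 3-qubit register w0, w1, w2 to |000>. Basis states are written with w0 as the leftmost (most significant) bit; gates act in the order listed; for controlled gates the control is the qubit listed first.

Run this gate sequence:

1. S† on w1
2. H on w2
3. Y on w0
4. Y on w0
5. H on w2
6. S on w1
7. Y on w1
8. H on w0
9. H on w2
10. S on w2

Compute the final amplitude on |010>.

The amplitude on |010> is I/2. Key observation: steps 1-6 multiply out to the identity, so the circuit reduces to the remaining gates.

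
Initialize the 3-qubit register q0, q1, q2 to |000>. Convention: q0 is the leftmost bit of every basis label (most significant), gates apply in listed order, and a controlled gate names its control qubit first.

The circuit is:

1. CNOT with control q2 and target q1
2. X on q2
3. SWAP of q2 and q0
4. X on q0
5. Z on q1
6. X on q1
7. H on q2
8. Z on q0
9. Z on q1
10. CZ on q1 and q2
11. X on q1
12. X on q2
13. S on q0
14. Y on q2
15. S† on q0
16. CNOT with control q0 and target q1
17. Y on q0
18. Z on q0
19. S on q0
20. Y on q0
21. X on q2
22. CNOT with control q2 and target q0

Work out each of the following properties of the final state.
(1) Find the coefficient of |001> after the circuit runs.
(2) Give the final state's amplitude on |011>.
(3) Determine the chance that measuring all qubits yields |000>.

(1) The amplitude on |001> is 0.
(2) The amplitude on |011> is 0.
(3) Outcome |000> occurs with probability 1/2.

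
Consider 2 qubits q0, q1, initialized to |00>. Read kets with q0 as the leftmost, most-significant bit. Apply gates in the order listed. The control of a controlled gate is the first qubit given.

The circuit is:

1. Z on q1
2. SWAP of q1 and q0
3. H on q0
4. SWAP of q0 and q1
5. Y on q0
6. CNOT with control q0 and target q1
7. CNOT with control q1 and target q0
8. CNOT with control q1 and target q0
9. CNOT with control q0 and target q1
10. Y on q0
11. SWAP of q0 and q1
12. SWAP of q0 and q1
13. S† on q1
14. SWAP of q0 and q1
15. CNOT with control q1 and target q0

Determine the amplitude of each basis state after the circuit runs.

The final amplitudes are sqrt(2)/2 on |00>, 0 on |01>, -sqrt(2)*I/2 on |10>, 0 on |11>. Key observation: steps 4-11 multiply out to the identity, so the circuit reduces to the remaining gates.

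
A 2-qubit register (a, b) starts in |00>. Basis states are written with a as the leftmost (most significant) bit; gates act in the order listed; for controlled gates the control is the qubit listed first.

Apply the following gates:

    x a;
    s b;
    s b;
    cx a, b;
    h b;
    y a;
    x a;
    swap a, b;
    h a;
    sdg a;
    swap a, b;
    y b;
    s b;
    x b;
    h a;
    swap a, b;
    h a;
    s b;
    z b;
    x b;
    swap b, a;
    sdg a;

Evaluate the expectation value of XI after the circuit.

The expectation value of XI is -1.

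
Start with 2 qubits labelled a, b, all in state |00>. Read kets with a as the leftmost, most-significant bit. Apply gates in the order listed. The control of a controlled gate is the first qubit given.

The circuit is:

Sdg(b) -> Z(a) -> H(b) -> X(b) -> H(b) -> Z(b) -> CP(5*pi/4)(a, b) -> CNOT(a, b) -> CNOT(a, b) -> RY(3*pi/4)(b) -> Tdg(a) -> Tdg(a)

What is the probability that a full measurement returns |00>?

Outcome |00> occurs with probability 1/2 - sqrt(2)/4.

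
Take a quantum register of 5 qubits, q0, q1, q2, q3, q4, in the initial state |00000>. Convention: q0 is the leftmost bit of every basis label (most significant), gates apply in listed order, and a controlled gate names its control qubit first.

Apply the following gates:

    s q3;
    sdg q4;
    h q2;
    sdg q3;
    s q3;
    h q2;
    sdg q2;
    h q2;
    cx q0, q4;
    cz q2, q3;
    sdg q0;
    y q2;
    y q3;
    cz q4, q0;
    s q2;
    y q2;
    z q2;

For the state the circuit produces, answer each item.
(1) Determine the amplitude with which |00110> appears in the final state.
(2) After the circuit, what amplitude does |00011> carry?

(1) The final state's coefficient on |00110> equals -sqrt(2)*I/2. Key observation: steps 3-6 multiply out to the identity, so the circuit reduces to the remaining gates.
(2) The amplitude on |00011> is 0.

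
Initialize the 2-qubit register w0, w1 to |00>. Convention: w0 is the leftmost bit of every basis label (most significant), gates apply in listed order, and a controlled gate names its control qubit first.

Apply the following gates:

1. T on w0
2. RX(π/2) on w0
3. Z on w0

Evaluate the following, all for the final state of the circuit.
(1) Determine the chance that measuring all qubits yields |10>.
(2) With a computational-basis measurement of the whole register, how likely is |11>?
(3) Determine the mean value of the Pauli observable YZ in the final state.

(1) The probability of measuring |10> is 1/2.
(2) The probability of measuring |11> is 0.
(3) The expectation value of YZ is 1.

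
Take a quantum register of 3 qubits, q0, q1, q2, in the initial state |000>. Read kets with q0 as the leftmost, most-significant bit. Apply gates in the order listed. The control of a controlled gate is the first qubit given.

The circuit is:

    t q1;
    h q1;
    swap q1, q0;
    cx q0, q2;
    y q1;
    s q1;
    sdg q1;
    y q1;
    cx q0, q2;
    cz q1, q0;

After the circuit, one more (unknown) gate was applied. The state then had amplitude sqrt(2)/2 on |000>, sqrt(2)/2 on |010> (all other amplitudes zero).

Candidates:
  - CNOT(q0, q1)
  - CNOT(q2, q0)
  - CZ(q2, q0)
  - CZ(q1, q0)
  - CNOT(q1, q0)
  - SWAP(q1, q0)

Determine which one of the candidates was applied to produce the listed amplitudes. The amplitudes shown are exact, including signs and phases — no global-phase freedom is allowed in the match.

The unique candidate consistent with the amplitudes is SWAP(q1, q0). Key observation: steps 4-9 multiply out to the identity, so the circuit reduces to the remaining gates.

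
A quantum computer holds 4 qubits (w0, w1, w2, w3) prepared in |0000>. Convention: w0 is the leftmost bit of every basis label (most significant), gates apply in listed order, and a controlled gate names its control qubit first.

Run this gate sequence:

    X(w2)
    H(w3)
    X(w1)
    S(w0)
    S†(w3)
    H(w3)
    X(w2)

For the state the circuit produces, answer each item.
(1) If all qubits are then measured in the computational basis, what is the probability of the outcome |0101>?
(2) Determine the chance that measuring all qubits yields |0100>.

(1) Outcome |0101> occurs with probability 1/2.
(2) The probability of measuring |0100> is 1/2.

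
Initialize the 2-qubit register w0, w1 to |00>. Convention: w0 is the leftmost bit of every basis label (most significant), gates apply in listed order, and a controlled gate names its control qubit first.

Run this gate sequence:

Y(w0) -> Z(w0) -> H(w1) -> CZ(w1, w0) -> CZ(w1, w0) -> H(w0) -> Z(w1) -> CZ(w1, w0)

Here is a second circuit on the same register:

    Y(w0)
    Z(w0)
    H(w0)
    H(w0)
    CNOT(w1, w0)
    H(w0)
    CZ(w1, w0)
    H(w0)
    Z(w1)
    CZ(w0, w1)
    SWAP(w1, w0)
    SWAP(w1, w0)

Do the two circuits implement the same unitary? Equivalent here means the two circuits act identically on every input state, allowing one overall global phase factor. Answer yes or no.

No: there is an input state on which the two circuits produce genuinely different outputs (not merely differing by a phase).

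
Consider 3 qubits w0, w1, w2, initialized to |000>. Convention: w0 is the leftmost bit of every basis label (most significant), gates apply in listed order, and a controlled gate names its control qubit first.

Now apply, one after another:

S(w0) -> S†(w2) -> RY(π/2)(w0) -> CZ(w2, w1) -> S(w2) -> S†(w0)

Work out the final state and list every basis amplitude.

The resulting statevector has amplitude sqrt(2)/2 on |000>, -sqrt(2)*I/2 on |100>, and 0 on every other basis state.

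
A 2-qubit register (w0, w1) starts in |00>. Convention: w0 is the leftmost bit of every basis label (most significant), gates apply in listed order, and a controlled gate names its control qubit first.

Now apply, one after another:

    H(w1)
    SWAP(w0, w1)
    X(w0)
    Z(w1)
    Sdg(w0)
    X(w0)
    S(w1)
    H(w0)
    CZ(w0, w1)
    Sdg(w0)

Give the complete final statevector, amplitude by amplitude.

The resulting statevector has amplitude 1/2 - I/2 on |00>, 0 on |01>, -1/2 + I/2 on |10>, 0 on |11>.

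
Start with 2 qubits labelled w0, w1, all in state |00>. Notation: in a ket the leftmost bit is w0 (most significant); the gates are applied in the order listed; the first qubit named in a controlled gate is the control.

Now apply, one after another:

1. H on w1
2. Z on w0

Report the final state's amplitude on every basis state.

The final amplitudes are sqrt(2)/2 on |00>, sqrt(2)/2 on |01>, 0 on |10>, 0 on |11>.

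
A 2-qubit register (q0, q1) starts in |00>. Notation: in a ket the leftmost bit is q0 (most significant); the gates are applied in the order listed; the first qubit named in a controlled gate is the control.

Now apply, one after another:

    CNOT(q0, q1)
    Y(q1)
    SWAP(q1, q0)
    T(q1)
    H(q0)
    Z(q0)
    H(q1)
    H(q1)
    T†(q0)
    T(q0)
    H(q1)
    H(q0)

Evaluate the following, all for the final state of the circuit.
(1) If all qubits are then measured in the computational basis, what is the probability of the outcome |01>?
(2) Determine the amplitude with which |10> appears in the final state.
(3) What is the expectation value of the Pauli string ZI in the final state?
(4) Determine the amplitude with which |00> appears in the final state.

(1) The probability of measuring |01> is 1/2.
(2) |10> carries amplitude 0 in the final state.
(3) The expectation value of ZI is 1.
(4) The final state's coefficient on |00> equals sqrt(2)*I/2.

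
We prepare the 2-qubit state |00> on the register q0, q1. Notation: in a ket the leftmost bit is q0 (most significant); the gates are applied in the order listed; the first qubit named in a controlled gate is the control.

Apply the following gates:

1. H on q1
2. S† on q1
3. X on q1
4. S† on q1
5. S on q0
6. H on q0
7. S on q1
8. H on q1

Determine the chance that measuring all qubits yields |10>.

The probability of measuring |10> is 1/4.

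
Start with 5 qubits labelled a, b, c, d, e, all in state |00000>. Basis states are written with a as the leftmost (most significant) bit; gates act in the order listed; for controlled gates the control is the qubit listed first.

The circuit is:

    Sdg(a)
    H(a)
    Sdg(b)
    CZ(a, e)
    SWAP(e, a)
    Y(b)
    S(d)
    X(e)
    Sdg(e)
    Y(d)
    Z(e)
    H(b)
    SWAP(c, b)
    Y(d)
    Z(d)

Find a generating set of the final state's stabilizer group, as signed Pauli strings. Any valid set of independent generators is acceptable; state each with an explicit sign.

One valid set of independent stabilizer generators is -IIXII, +IIIIY, +ZIIII, +IZIII, +IIIZI (any independent generating set of the same group is equally correct).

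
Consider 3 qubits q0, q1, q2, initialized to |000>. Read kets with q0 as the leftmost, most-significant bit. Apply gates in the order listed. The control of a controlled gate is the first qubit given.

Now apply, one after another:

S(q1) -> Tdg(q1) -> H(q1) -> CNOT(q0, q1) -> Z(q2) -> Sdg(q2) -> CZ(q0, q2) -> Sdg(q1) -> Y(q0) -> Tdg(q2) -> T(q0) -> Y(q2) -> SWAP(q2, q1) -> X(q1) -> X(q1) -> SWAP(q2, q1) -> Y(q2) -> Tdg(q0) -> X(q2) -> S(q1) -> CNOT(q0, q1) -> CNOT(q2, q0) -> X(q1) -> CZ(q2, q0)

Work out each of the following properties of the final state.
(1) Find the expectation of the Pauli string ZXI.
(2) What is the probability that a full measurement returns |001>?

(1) In the final state, ZXI has expectation 1. Key observation: the block from step 11 through step 18 cancels to the identity and can be dropped.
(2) A full measurement returns |001> with probability 1/2.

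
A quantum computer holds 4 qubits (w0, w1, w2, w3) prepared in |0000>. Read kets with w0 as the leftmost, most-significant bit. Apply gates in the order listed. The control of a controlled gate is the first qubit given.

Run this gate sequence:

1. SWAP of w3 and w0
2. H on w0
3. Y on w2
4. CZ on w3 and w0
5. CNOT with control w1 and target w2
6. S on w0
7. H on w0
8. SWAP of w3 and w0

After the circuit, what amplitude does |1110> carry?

The final state's coefficient on |1110> equals 0.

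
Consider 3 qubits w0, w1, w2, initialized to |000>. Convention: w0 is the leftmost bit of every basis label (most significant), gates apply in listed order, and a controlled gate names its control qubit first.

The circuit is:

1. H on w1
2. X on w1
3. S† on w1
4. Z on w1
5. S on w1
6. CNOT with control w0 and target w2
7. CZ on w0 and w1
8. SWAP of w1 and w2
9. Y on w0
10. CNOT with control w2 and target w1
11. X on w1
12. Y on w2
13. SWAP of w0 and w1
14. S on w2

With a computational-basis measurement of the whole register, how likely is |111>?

The probability of measuring |111> is 1/2.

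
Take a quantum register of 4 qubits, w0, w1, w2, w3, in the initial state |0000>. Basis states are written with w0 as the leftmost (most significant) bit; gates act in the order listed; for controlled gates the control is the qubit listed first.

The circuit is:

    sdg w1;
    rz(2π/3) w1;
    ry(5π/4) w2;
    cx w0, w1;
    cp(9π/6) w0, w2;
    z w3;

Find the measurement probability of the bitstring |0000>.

The probability of measuring |0000> is 1/2 - sqrt(2)/4.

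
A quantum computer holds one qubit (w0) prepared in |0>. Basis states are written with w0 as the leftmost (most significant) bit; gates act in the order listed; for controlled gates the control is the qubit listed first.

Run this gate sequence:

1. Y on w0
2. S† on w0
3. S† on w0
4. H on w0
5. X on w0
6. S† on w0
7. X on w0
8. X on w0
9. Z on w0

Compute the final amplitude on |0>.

The final state's coefficient on |0> equals sqrt(2)*I/2.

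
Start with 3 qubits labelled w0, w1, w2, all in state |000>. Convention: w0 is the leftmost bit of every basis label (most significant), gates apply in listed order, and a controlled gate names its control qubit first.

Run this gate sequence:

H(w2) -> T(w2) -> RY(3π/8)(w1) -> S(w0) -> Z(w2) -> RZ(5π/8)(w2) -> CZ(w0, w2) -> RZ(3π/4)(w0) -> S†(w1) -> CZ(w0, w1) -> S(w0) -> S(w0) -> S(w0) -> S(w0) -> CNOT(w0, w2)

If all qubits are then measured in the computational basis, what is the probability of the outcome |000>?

A full measurement returns |000> with probability sqrt(2 - sqrt(2))/8 + 1/4. Key observation: gates 11-14 undo each other exactly, leaving only the rest of the circuit to track.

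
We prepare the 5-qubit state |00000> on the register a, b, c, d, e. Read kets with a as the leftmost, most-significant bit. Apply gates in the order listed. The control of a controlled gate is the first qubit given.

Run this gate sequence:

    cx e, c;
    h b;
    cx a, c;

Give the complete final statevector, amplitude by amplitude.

After the circuit, the state carries amplitude sqrt(2)/2 on |00000>, sqrt(2)/2 on |01000>, and 0 on every other basis state.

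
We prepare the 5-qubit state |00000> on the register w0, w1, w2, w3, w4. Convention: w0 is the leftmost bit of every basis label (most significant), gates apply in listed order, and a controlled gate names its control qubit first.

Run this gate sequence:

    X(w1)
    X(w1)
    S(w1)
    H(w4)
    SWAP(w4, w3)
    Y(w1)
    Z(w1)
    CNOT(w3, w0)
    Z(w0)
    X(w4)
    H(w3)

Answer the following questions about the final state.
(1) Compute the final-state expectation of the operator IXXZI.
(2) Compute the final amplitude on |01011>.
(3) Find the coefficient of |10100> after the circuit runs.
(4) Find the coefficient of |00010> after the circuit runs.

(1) In the final state, IXXZI has expectation 0. Key observation: the block from step 1 through step 2 cancels to the identity and can be dropped.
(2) |01011> carries amplitude -I/2 in the final state.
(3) The amplitude on |10100> is 0.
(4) |00010> carries amplitude 0 in the final state.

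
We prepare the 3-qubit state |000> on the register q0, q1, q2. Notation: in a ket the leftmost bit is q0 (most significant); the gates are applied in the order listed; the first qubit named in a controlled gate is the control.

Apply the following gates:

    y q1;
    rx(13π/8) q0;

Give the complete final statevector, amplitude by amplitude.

After the circuit, the state carries amplitude -I*cos(3*pi/16) on |010>, sin(3*pi/16) on |110>, and 0 on every other basis state.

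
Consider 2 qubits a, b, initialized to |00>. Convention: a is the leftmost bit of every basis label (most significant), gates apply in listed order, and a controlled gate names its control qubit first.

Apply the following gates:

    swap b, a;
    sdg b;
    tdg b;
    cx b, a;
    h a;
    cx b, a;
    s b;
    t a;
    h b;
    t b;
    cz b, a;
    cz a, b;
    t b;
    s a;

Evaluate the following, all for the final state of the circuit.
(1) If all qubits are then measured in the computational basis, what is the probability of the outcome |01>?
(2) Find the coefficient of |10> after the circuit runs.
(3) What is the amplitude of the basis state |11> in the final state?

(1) A full measurement returns |01> with probability 1/4.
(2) The amplitude on |10> is exp(3*I*pi/4)/2.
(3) The amplitude on |11> is -exp(I*pi/4)/2.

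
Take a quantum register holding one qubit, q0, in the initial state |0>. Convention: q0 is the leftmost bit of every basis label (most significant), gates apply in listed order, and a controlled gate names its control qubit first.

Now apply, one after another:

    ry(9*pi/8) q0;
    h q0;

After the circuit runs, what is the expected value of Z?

In the final state, Z has expectation -sqrt(2 - sqrt(2))/2.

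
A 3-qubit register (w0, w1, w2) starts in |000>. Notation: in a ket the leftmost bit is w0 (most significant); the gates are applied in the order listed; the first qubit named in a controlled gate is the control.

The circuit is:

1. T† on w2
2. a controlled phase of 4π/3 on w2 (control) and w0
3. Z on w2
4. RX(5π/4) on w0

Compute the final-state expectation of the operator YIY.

The observable YIY averages to 0.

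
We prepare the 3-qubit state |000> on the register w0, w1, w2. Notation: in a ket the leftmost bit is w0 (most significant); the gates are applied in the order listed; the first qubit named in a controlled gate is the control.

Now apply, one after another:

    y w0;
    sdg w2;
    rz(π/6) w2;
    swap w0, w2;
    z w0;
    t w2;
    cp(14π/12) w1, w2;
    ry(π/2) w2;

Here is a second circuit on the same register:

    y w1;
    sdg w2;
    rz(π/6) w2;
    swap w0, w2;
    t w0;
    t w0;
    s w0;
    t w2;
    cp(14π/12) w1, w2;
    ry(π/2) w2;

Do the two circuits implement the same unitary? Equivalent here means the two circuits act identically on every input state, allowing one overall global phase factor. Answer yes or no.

No, they are not equivalent — no single phase factor reconciles the two unitaries.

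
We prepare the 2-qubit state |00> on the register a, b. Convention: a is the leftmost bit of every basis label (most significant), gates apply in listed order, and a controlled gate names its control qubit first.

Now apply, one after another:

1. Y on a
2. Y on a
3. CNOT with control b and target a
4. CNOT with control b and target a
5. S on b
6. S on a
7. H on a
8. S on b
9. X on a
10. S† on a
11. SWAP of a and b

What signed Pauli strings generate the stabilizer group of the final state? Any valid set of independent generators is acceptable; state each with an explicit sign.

The final state is stabilized by the group generated by -IY, +ZI; other independent generating sets are equally valid.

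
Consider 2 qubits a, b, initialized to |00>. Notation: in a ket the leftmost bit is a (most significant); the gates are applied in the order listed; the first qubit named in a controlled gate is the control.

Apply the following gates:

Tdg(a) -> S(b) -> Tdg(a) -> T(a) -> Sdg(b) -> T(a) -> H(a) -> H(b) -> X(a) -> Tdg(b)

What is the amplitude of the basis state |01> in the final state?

|01> carries amplitude -exp(3*I*pi/4)/2 in the final state.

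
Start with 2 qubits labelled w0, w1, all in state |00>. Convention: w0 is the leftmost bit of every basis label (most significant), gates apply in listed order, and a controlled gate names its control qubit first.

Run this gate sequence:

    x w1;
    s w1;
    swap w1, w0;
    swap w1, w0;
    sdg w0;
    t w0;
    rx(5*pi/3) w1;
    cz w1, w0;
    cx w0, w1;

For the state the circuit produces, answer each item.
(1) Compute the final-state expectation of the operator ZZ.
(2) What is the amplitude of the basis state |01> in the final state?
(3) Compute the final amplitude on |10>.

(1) In the final state, ZZ has expectation -1/2. Key observation: the block from step 3 through step 4 cancels to the identity and can be dropped.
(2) The amplitude on |01> is -sqrt(3)*I/2.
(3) The amplitude on |10> is 0.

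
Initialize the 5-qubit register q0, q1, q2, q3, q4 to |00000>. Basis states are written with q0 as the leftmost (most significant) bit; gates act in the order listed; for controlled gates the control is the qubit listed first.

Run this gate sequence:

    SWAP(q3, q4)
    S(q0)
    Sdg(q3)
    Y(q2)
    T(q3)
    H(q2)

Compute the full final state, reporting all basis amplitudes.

After the circuit, the state carries amplitude sqrt(2)*I/2 on |00000>, -sqrt(2)*I/2 on |00100>, and 0 on every other basis state.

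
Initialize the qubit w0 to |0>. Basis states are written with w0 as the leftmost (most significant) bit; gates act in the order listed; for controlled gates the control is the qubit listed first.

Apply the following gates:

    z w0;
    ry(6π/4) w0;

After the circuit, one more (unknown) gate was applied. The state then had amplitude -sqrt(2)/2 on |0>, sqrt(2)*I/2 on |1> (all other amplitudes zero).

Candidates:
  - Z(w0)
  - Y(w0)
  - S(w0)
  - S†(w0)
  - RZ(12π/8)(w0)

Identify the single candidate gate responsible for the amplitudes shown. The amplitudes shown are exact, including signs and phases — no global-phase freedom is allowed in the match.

It was S(w0) that produced the state shown.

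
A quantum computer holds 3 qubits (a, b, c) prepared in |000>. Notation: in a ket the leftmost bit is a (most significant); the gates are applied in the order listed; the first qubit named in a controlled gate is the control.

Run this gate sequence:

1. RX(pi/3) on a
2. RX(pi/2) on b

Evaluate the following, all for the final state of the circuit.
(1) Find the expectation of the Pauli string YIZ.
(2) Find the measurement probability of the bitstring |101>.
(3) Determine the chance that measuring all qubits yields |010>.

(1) In the final state, YIZ has expectation -sqrt(3)/2.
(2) The probability of measuring |101> is 0.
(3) A full measurement returns |010> with probability 3/8.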